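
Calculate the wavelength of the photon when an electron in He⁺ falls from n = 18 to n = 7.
1315.20411 nm

First, find the transition energy using E_n = -13.6057 Z² / n² eV:
E_18 = -13.6057 × 2² / 18² = -0.16797160494 eV
E_7 = -13.6057 × 2² / 7² = -1.11066938776 eV

Photon energy: |ΔE| = |E_7 - E_18| = 0.94269778282 eV

Convert to wavelength using E = hc/λ with hc = 1239.84 eV·nm:
λ = hc/E = 1239.84 eV·nm / 0.94269778282 eV
λ = 1315.20411 nm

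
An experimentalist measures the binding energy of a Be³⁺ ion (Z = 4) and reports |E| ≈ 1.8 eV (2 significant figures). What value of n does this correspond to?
n = 11

The exact energy levels follow E_n = -13.6057 Z² / n² eV with Z = 4.

The measured value (-1.8 eV) is reported to only 2 significant figures, so we must test candidate n values and see which one matches to that precision.

Candidate energies:
  n = 9:  E = -13.6057 × 4² / 9² = -2.68755 eV
  n = 10:  E = -13.6057 × 4² / 10² = -2.17691 eV
  n = 11:  E = -13.6057 × 4² / 11² = -1.79910 eV  ← matches
  n = 12:  E = -13.6057 × 4² / 12² = -1.51174 eV
  n = 13:  E = -13.6057 × 4² / 13² = -1.28811 eV

Checking against the measurement of -1.8 eV (2 sig figs), only n = 11 agrees:
E_11 = -1.79910 eV, which rounds to -1.8 eV ✓

Therefore n = 11.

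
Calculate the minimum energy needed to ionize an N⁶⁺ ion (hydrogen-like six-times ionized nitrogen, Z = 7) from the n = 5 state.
26.667 eV

The ionization energy is the energy needed to remove the electron completely (n → ∞).

For a hydrogen-like ion with Z = 7, E_n = -13.6057 Z² / n² eV.

At n = 5: E_5 = -13.6057 × 7² / 5² = -26.667172 eV
At n = ∞: E_∞ = 0 eV

Ionization energy = E_∞ - E_5 = 0 - (-26.667172) = 26.667172 eV
Ionization energy ≈ 26.667 eV

This is also called the binding energy of the electron in state n = 5.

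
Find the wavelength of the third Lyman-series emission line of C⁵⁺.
2.7000 nm

The lines of a series are numbered from the longest wavelength (smallest ΔE) outward; the third line is the transition from n = n_f + 3 to n_f.
The Lyman series has all transitions ending at n_f = 1.

For C⁵⁺ (Z = 6), the third line (γ-line) is the jump from n = 4 to n = 1:
E_4 = -13.6057 × 6² / 4² = -30.612825 eV
E_1 = -13.6057 × 6² / 1² = -489.805200 eV
ΔE = E_4 - E_1 = 459.192375 eV

λ = hc/E = 1239.84 eV·nm / 459.192375 eV
λ = 2.7000 nm

This is the γ-line of the Lyman series in C⁵⁺.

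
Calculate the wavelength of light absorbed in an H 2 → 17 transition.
369.621927 nm

First, find the transition energy using E_n = -13.6057 / n² eV:
E_2 = -13.6057 / 2² = -3.4014250000 eV
E_17 = -13.6057 / 17² = -0.0470785467 eV

Photon energy: |ΔE| = |E_17 - E_2| = 3.3543464533 eV

Convert to wavelength using E = hc/λ with hc = 1239.84 eV·nm:
λ = hc/E = 1239.84 eV·nm / 3.3543464533 eV
λ = 369.621927 nm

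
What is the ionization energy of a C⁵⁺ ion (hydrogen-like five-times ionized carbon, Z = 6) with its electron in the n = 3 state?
54.42280 eV

The ionization energy is the energy needed to remove the electron completely (n → ∞).

For a hydrogen-like ion with Z = 6, E_n = -13.6057 Z² / n² eV.

At n = 3: E_3 = -13.6057 × 6² / 3² = -54.42280000 eV
At n = ∞: E_∞ = 0 eV

Ionization energy = E_∞ - E_3 = 0 - (-54.42280000) = 54.42280000 eV
Ionization energy ≈ 54.42280 eV

This is also called the binding energy of the electron in state n = 3.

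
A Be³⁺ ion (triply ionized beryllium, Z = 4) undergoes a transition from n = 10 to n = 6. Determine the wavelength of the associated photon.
320.366648 nm

First, find the transition energy using E_n = -13.6057 Z² / n² eV:
E_10 = -13.6057 × 4² / 10² = -2.1769120000 eV
E_6 = -13.6057 × 4² / 6² = -6.0469777778 eV

Photon energy: |ΔE| = |E_6 - E_10| = 3.8700657778 eV

Convert to wavelength using E = hc/λ with hc = 1239.84 eV·nm:
λ = hc/E = 1239.84 eV·nm / 3.8700657778 eV
λ = 320.366648 nm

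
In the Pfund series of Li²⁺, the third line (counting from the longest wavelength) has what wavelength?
415.3915 nm

The lines of a series are numbered from the longest wavelength (smallest ΔE) outward; the third line is the transition from n = n_f + 3 to n_f.
The Pfund series has all transitions ending at n_f = 5.

For Li²⁺ (Z = 3), the third line (γ-line) is the jump from n = 8 to n = 5:
E_8 = -13.6057 × 3² / 8² = -1.91330156 eV
E_5 = -13.6057 × 3² / 5² = -4.89805200 eV
ΔE = E_8 - E_5 = 2.98475044 eV

λ = hc/E = 1239.84 eV·nm / 2.98475044 eV
λ = 415.3915 nm

This is the γ-line of the Pfund series in Li²⁺.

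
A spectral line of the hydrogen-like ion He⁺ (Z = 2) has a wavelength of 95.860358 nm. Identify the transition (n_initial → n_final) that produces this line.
n = 9 → n = 2

First, find the photon energy from the wavelength (hc = 1239.84 eV·nm):
E = hc/λ = 1239.84 eV·nm / 95.860358 nm = 12.933814 eV

The energy levels of He⁺ satisfy E_n = -13.6057 × 2² / n² eV, so an emission n_i → n_f releases
ΔE = 13.6057 × 2² × (1/n_f² − 1/n_i²) eV.

Setting ΔE equal to the photon energy:
1/n_f² − 1/n_i² = 12.933814 / (13.6057 × 2²) = 0.23765433

Since 1/n_i² must be positive, we need 1/n_f² > 0.23765433, i.e. n_f ≤ 2. For each allowed n_f, solve n_i = (1/n_f² − 0.23765433)^(−1/2) and check whether it is a whole number:
  n_f = 1: 1/n_i² = 1.00000000 − 0.23765433 = 0.76234567 → n_i = 1.145  (not an integer) ✗
  n_f = 2: 1/n_i² = 0.25000000 − 0.23765433 = 0.01234567 → n_i = 9.000  → integer, n_i = 9 ✓

Only n_f = 2 gives an integer upper level, n_i = 9.

The transition is from n = 9 to n = 2 (emission).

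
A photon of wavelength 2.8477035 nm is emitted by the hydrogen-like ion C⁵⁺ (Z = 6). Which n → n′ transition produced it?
n = 3 → n = 1

First, find the photon energy from the wavelength (hc = 1239.84 eV·nm):
E = hc/λ = 1239.84 eV·nm / 2.8477035 nm = 435.38241 eV

The energy levels of C⁵⁺ satisfy E_n = -13.6057 × 6² / n² eV, so an emission n_i → n_f releases
ΔE = 13.6057 × 6² × (1/n_f² − 1/n_i²) eV.

Setting ΔE equal to the photon energy:
1/n_f² − 1/n_i² = 435.38241 / (13.6057 × 6²) = 0.88888891

Since 1/n_i² must be positive, we need 1/n_f² > 0.88888891, i.e. n_f ≤ 1. For each allowed n_f, solve n_i = (1/n_f² − 0.88888891)^(−1/2) and check whether it is a whole number:
  n_f = 1: 1/n_i² = 1.00000000 − 0.88888891 = 0.11111109 → n_i = 3.000  → integer, n_i = 3 ✓

Only n_f = 1 gives an integer upper level, n_i = 3.

The transition is from n = 3 to n = 1 (emission).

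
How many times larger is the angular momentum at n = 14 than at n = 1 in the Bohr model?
14.000

In the Bohr model, L_n = nℏ, so the ratio is purely the ratio of quantum numbers:

L_14/L_1 = 14ℏ / 1ℏ = 14/1 = 14.000

The angular momentum scales linearly with n.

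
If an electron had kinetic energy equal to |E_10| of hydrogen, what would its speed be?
2.188e+05 m/s (or 0.0730% of c)

The binding energy at n = 10 for hydrogen is:
E_10 = -13.6057/10² = -0.1360570 eV
|E_10| = 0.1360570 eV

Convert to Joules:
KE = 0.1360570 eV × (1.602177 × 10⁻¹⁹ J/eV) = 2.17987e-20 J

Using KE = ½mv²:
v = √(2·KE/m_e)
v = √(2 × 2.17987e-20 J / 9.10938 × 10⁻³¹ kg)
v = 2.188e+05 m/s

This is approximately 0.0730% the speed of light.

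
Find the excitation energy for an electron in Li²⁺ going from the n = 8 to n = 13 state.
1.189 eV

The energy levels of a hydrogen-like atom are E_n = -13.6057 Z² eV / n².

Energy at n = 8: E_8 = -13.6057 × 3² / 8² = -1.913302 eV
Energy at n = 13: E_13 = -13.6057 × 3² / 13² = -0.724564 eV

The excitation energy is the difference:
ΔE = E_13 - E_8
ΔE = -0.724564 - (-1.913302)
ΔE = 1.189 eV

Since this is positive, energy must be absorbed (photon absorption).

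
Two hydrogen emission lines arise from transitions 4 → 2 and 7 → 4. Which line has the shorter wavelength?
4 → 2

Calculate the energy for each transition:

Transition 4 → 2:
ΔE₁ = |E_2 - E_4| = |-13.6057/2² - (-13.6057/4²)|
ΔE₁ = |-3.40142500000 - (-0.85035625000)| = 2.55106875 eV

Transition 7 → 4:
ΔE₂ = |E_4 - E_7| = |-13.6057/4² - (-13.6057/7²)|
ΔE₂ = |-0.85035625000 - (-0.27766734694)| = 0.57268890 eV

Since 2.55106875 eV > 0.57268890 eV, the transition 4 → 2 emits the more energetic photon.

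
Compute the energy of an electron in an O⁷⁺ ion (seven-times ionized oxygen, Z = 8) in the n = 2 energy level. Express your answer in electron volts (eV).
-217.691200 eV

The energy levels of a hydrogen-like atom are given by:
E_n = -13.6057 Z² / n² eV  (with Z = 8 for O⁷⁺)

For n = 2:
E_2 = -13.6057 × 8² / 2²
E_2 = -13.6057 × 64 / 4
E_2 = -217.691200 eV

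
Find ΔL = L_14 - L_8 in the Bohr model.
6.3274e-34 J·s (or 6ℏ)

In the Bohr model, L_n = nℏ where ℏ = 1.054572e-34 J·s.

L_14 = 14ℏ = 1.476401e-33 J·s
L_8 = 8ℏ = 8.436576e-34 J·s

ΔL = L_14 - L_8 = (14 - 8)ℏ = 6ℏ
ΔL = 6 × 1.054572e-34 J·s = 6.3274e-34 J·s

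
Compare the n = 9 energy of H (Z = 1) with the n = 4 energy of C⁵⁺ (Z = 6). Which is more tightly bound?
C⁵⁺ at n = 4 (E = -30.61 eV)

Using E_n = -13.6057 Z² / n² eV:

H (Z = 1) at n = 9:
E = -13.6057 × 1² / 9² = -13.6057 × 1 / 81 = -0.16797 eV

C⁵⁺ (Z = 6) at n = 4:
E = -13.6057 × 6² / 4² = -13.6057 × 36 / 16 = -30.61283 eV

Since -30.61283 eV < -0.16797 eV,
C⁵⁺ at n = 4 is more tightly bound (requires more energy to ionize).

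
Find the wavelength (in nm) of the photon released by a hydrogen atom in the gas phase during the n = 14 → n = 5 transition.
2611.23 nm

First, find the transition energy using E_n = -13.6057 / n² eV:
E_14 = -13.6057 / 14² = -0.06941684 eV
E_5 = -13.6057 / 5² = -0.54422800 eV

Photon energy: |ΔE| = |E_5 - E_14| = 0.47481116 eV

Convert to wavelength using E = hc/λ with hc = 1239.84 eV·nm:
λ = hc/E = 1239.84 eV·nm / 0.47481116 eV
λ = 2611.23 nm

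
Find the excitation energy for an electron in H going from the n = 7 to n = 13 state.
0.197160 eV

The energy levels of a hydrogen-like atom are E_n = -13.6057 eV / n².

Energy at n = 7: E_7 = -13.6057 / 7² = -0.277667347 eV
Energy at n = 13: E_13 = -13.6057 / 13² = -0.080507101 eV

The excitation energy is the difference:
ΔE = E_13 - E_7
ΔE = -0.080507101 - (-0.277667347)
ΔE = 0.197160 eV

Since this is positive, energy must be absorbed (photon absorption).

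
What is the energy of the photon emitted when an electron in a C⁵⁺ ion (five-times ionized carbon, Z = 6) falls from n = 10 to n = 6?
8.707648 eV

The energy levels are E_n = -13.6057 Z² eV / n².

Energy at n = 10: E_10 = -13.6057 × 6² / 10² = -4.898052000 eV
Energy at n = 6: E_6 = -13.6057 × 6² / 6² = -13.605700000 eV

For emission (electron falling to lower state), the photon energy is:
E_photon = E_10 - E_6 = |-4.898052000 - (-13.605700000)|
E_photon = 8.707648 eV

This energy is carried away by the emitted photon.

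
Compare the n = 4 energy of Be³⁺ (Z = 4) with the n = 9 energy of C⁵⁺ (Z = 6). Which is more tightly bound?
Be³⁺ at n = 4 (E = -13.61 eV)

Using E_n = -13.6057 Z² / n² eV:

Be³⁺ (Z = 4) at n = 4:
E = -13.6057 × 4² / 4² = -13.6057 × 16 / 16 = -13.60570 eV

C⁵⁺ (Z = 6) at n = 9:
E = -13.6057 × 6² / 9² = -13.6057 × 36 / 81 = -6.04698 eV

Since -13.60570 eV < -6.04698 eV,
Be³⁺ at n = 4 is more tightly bound (requires more energy to ionize).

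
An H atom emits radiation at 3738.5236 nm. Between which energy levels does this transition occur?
n = 8 → n = 5

First, find the photon energy from the wavelength (hc = 1239.84 eV·nm):
E = hc/λ = 1239.84 eV·nm / 3738.5236 nm = 0.33163894 eV

The energy levels of hydrogen satisfy E_n = -13.6057 / n² eV, so an emission n_i → n_f releases
ΔE = 13.6057 × (1/n_f² − 1/n_i²) eV.

Setting ΔE equal to the photon energy:
1/n_f² − 1/n_i² = 0.33163894 / 13.6057 = 0.024375000

Since 1/n_i² must be positive, we need 1/n_f² > 0.024375000, i.e. n_f ≤ 6. For each allowed n_f, solve n_i = (1/n_f² − 0.024375000)^(−1/2) and check whether it is a whole number:
  n_f = 1: 1/n_i² = 1.000000000 − 0.024375000 = 0.975625000 → n_i = 1.012  (not an integer) ✗
  n_f = 2: 1/n_i² = 0.250000000 − 0.024375000 = 0.225625000 → n_i = 2.105  (not an integer) ✗
  n_f = 3: 1/n_i² = 0.111111111 − 0.024375000 = 0.086736111 → n_i = 3.395  (not an integer) ✗
  n_f = 4: 1/n_i² = 0.062500000 − 0.024375000 = 0.038125000 → n_i = 5.121  (not an integer) ✗
  n_f = 5: 1/n_i² = 0.040000000 − 0.024375000 = 0.015625000 → n_i = 8.000  → integer, n_i = 8 ✓
  n_f = 6: 1/n_i² = 0.027777778 − 0.024375000 = 0.003402778 → n_i = 17.143  (not an integer) ✗

Only n_f = 5 gives an integer upper level, n_i = 8.

The transition is from n = 8 to n = 5 (emission).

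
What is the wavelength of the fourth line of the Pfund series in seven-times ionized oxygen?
51.49 nm

The lines of a series are numbered from the longest wavelength (smallest ΔE) outward; the fourth line is the transition from n = n_f + 4 to n_f.
The Pfund series has all transitions ending at n_f = 5.

For O⁷⁺ (Z = 8), the fourth line (δ-line) is the jump from n = 9 to n = 5:
E_9 = -13.6057 × 8² / 9² = -10.7502 eV
E_5 = -13.6057 × 8² / 5² = -34.8306 eV
ΔE = E_9 - E_5 = 24.0804 eV

λ = hc/E = 1239.84 eV·nm / 24.0804 eV
λ = 51.49 nm

This is the δ-line of the Pfund series in O⁷⁺.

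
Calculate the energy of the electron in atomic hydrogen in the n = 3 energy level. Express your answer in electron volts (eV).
-1.512 eV

The energy levels of a hydrogen-like atom are given by:
E_n = -13.6057 eV / n²

For n = 3:
E_3 = -13.6057 eV / 3²
E_3 = -13.6057 eV / 9
E_3 = -1.512 eV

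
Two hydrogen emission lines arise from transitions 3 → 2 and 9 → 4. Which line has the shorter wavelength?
3 → 2

Calculate the energy for each transition:

Transition 3 → 2:
ΔE₁ = |E_2 - E_3| = |-13.6057/2² - (-13.6057/3²)|
ΔE₁ = |-3.4014250000 - (-1.5117444444)| = 1.8896806 eV

Transition 9 → 4:
ΔE₂ = |E_4 - E_9| = |-13.6057/4² - (-13.6057/9²)|
ΔE₂ = |-0.8503562500 - (-0.1679716049)| = 0.6823846 eV

Since 1.8896806 eV > 0.6823846 eV, the transition 3 → 2 emits the more energetic photon.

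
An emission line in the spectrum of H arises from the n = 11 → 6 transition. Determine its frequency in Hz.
6.42e+13 Hz

First, find the transition energy:
E_11 = -13.6057 / 11² = -0.112444 eV
E_6 = -13.6057 / 6² = -0.377936 eV
|ΔE| = |E_6 - E_11| = 0.265492 eV

Convert to Joules: E = 0.265492 eV × (1.602177 × 10⁻¹⁹ J/eV) = 4.2537e-20 J

Using E = hf:
f = E/h = 4.2537e-20 J / (6.62607 × 10⁻³⁴ J·s)
f = 6.42e+13 Hz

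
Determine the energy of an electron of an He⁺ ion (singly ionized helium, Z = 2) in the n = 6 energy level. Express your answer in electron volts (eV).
-1.512 eV

The energy levels of a hydrogen-like atom are given by:
E_n = -13.6057 Z² / n² eV  (with Z = 2 for He⁺)

For n = 6:
E_6 = -13.6057 × 2² / 6²
E_6 = -13.6057 × 4 / 36
E_6 = -1.512 eV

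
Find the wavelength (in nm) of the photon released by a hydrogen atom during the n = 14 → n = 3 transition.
859.6105 nm

First, find the transition energy using E_n = -13.6057 / n² eV:
E_14 = -13.6057 / 14² = -0.06941684 eV
E_3 = -13.6057 / 3² = -1.51174444 eV

Photon energy: |ΔE| = |E_3 - E_14| = 1.44232760 eV

Convert to wavelength using E = hc/λ with hc = 1239.84 eV·nm:
λ = hc/E = 1239.84 eV·nm / 1.44232760 eV
λ = 859.6105 nm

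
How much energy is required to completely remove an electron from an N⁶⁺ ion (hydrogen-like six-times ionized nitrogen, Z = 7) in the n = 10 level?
6.67 eV

The ionization energy is the energy needed to remove the electron completely (n → ∞).

For a hydrogen-like ion with Z = 7, E_n = -13.6057 Z² / n² eV.

At n = 10: E_10 = -13.6057 × 7² / 10² = -6.66679 eV
At n = ∞: E_∞ = 0 eV

Ionization energy = E_∞ - E_10 = 0 - (-6.66679) = 6.66679 eV
Ionization energy ≈ 6.67 eV

This is also called the binding energy of the electron in state n = 10.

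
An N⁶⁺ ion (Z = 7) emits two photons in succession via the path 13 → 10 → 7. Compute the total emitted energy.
9.660852 eV

The energy levels of N⁶⁺ are E_n = -13.6057 × 7² / n² eV.

First transition (13 → 10):
ΔE₁ = |E_10 - E_13|
ΔE₁ = |-6.666793000000 - (-3.944847928994)| = 2.721945071 eV

Second transition (10 → 7):
ΔE₂ = |E_7 - E_10|
ΔE₂ = |-13.605700000000 - (-6.666793000000)| = 6.938907000 eV

Total energy released:
E_total = ΔE₁ + ΔE₂ = 2.721945071 + 6.938907000 = 9.660852 eV

Note: This equals the direct transition 13 → 7: 9.660852 eV ✓
Energy is conserved regardless of the path taken.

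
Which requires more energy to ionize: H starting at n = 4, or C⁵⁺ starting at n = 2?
C⁵⁺ at n = 2 (E = -122.45130 eV)

Using E_n = -13.6057 Z² / n² eV:

H (Z = 1) at n = 4:
E = -13.6057 × 1² / 4² = -13.6057 × 1 / 16 = -0.85035625 eV

C⁵⁺ (Z = 6) at n = 2:
E = -13.6057 × 6² / 2² = -13.6057 × 36 / 4 = -122.45130000 eV

Since -122.45130000 eV < -0.85035625 eV,
C⁵⁺ at n = 2 is more tightly bound (requires more energy to ionize).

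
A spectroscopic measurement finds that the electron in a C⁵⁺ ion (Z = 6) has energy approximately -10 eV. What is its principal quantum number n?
n = 7

The exact energy levels follow E_n = -13.6057 Z² / n² eV with Z = 6.

The measured value (-10 eV) is reported to only 2 significant figures, so we must test candidate n values and see which one matches to that precision.

Candidate energies:
  n = 5:  E = -13.6057 × 6² / 5² = -19.59221 eV
  n = 6:  E = -13.6057 × 6² / 6² = -13.60570 eV
  n = 7:  E = -13.6057 × 6² / 7² = -9.99602 eV  ← matches
  n = 8:  E = -13.6057 × 6² / 8² = -7.65321 eV
  n = 9:  E = -13.6057 × 6² / 9² = -6.04698 eV

Checking against the measurement of -10 eV (2 sig figs), only n = 7 agrees:
E_7 = -9.99602 eV, which rounds to -10 eV ✓

Therefore n = 7.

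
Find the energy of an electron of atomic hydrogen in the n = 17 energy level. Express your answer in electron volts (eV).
-0.04708 eV

The energy levels of a hydrogen-like atom are given by:
E_n = -13.6057 eV / n²

For n = 17:
E_17 = -13.6057 eV / 17²
E_17 = -13.6057 eV / 289
E_17 = -0.04708 eV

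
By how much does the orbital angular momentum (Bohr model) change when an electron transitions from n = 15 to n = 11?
4.21829e-34 J·s (or 4ℏ)

In the Bohr model, L_n = nℏ where ℏ = 1.0545718e-34 J·s.

L_15 = 15ℏ = 1.5818577e-33 J·s
L_11 = 11ℏ = 1.1600290e-33 J·s

ΔL = L_15 - L_11 = (15 - 11)ℏ = 4ℏ
ΔL = 4 × 1.0545718e-34 J·s = 4.21829e-34 J·s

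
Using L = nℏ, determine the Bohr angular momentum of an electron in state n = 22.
2.320e-33 J·s (or 22ℏ)

In the Bohr model, angular momentum is quantized:
L = nℏ

where ℏ = h/(2π) = 1.05457e-34 J·s

For n = 22:
L = 22 × 1.05457e-34 J·s
L = 2.320e-33 J·s

This can also be written as L = 22ℏ.
The angular momentum is an integer multiple of the reduced Planck constant.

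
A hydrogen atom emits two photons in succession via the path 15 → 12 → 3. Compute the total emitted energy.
1.4513 eV

The energy levels of hydrogen are E_n = -13.6057 / n² eV.

First transition (15 → 12):
ΔE₁ = |E_12 - E_15|
ΔE₁ = |-0.0944840278 - (-0.0604697778)| = 0.0340143 eV

Second transition (12 → 3):
ΔE₂ = |E_3 - E_12|
ΔE₂ = |-1.5117444444 - (-0.0944840278)| = 1.4172604 eV

Total energy released:
E_total = ΔE₁ + ΔE₂ = 0.0340143 + 1.4172604 = 1.4513 eV

Note: This equals the direct transition 15 → 3: 1.4513 eV ✓
Energy is conserved regardless of the path taken.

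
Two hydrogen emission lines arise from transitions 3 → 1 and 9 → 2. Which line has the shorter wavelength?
3 → 1

Calculate the energy for each transition:

Transition 3 → 1:
ΔE₁ = |E_1 - E_3| = |-13.6057/1² - (-13.6057/3²)|
ΔE₁ = |-13.605700000000 - (-1.511744444444)| = 12.093955556 eV

Transition 9 → 2:
ΔE₂ = |E_2 - E_9| = |-13.6057/2² - (-13.6057/9²)|
ΔE₂ = |-3.401425000000 - (-0.167971604938)| = 3.233453395 eV

Since 12.093955556 eV > 3.233453395 eV, the transition 3 → 1 emits the more energetic photon.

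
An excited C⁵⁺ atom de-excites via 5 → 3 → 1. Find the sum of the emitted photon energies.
470.213 eV

The energy levels of C⁵⁺ are E_n = -13.6057 × 6² / n² eV.

First transition (5 → 3):
ΔE₁ = |E_3 - E_5|
ΔE₁ = |-54.422800000 - (-19.592208000)| = 34.830592 eV

Second transition (3 → 1):
ΔE₂ = |E_1 - E_3|
ΔE₂ = |-489.805200000 - (-54.422800000)| = 435.382400 eV

Total energy released:
E_total = ΔE₁ + ΔE₂ = 34.830592 + 435.382400 = 470.213 eV

Note: This equals the direct transition 5 → 1: 470.213 eV ✓
Energy is conserved regardless of the path taken.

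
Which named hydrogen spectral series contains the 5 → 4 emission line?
Brackett series

The spectral series in hydrogen are named based on the final (lower) energy level:
- Lyman series: n_final = 1 (ultraviolet)
- Balmer series: n_final = 2 (visible/near-UV)
- Paschen series: n_final = 3 (infrared)
- Brackett series: n_final = 4 (infrared)
- Pfund series: n_final = 5 (far infrared)

Since this transition ends at n = 4, it belongs to the Brackett series.

For reference, this 5 → 4 line has photon energy
ΔE = 13.6057 eV × (1/4² - 1/5²) = 0.306128250 eV,
corresponding to wavelength λ = hc/ΔE = 1239.84 eV·nm / 0.306128250 eV = 4050.067 nm in the infrared region.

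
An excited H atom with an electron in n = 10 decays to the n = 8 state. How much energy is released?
0.077 eV

The energy levels are E_n = -13.6057 eV / n².

Energy at n = 10: E_10 = -13.6057 / 10² = -0.136057 eV
Energy at n = 8: E_8 = -13.6057 / 8² = -0.212589 eV

For emission (electron falling to lower state), the photon energy is:
E_photon = E_10 - E_8 = |-0.136057 - (-0.212589)|
E_photon = 0.077 eV

This energy is carried away by the emitted photon.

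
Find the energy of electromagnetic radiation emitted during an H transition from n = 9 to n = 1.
13.437728 eV

The energy levels are E_n = -13.6057 eV / n².

Energy at n = 9: E_9 = -13.6057 / 9² = -0.167971605 eV
Energy at n = 1: E_1 = -13.6057 / 1² = -13.605700000 eV

For emission (electron falling to lower state), the photon energy is:
E_photon = E_9 - E_1 = |-0.167971605 - (-13.605700000)|
E_photon = 13.437728 eV

This energy is carried away by the emitted photon.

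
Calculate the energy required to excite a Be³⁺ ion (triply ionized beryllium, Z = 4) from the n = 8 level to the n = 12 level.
1.889681 eV

The energy levels of a hydrogen-like atom are E_n = -13.6057 Z² eV / n².

Energy at n = 8: E_8 = -13.6057 × 4² / 8² = -3.401425000 eV
Energy at n = 12: E_12 = -13.6057 × 4² / 12² = -1.511744444 eV

The excitation energy is the difference:
ΔE = E_12 - E_8
ΔE = -1.511744444 - (-3.401425000)
ΔE = 1.889681 eV

Since this is positive, energy must be absorbed (photon absorption).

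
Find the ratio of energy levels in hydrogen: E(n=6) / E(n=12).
4.00000

Using E_n = -13.6057 Z² / n² eV with Z = 1:

E_6 = -13.6057 / 6² = -13.6057 / 36 = -0.37793611111 eV
E_12 = -13.6057 / 12² = -13.6057 / 144 = -0.09448402778 eV

The ratio is:
E_6/E_12 = (-0.37793611111) / (-0.09448402778)
E_6/E_12 = (-13.6057/36) / (-13.6057/144)
E_6/E_12 = 144/36
E_6/E_12 = 4.00000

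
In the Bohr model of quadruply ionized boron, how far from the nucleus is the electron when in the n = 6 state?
0.3810 nm (or 3.8101 Å)

The Bohr radius formula is:
r_n = n² a₀ / Z

where a₀ = 0.0529177 nm is the Bohr radius.

For B⁴⁺ (Z = 5) at n = 6:
r_6 = 6² × 0.0529177 nm / 5
r_6 = 36 × 0.0529177 nm / 5
r_6 = 1.90504 nm / 5
r_6 = 0.3810 nm

The electron orbits at approximately 0.3810 nm from the nucleus.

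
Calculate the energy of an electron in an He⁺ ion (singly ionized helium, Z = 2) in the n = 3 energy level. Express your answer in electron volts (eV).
-6.05 eV

The energy levels of a hydrogen-like atom are given by:
E_n = -13.6057 Z² / n² eV  (with Z = 2 for He⁺)

For n = 3:
E_3 = -13.6057 × 2² / 3²
E_3 = -13.6057 × 4 / 9
E_3 = -6.05 eV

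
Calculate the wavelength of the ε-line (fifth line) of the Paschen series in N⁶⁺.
19.48 nm

The lines of a series are numbered from the longest wavelength (smallest ΔE) outward; the fifth line is the transition from n = n_f + 5 to n_f.
The Paschen series has all transitions ending at n_f = 3.

For N⁶⁺ (Z = 7), the fifth line (ε-line) is the jump from n = 8 to n = 3:
E_8 = -13.6057 × 7² / 8² = -10.4169 eV
E_3 = -13.6057 × 7² / 3² = -74.0755 eV
ΔE = E_8 - E_3 = 63.6586 eV

λ = hc/E = 1239.84 eV·nm / 63.6586 eV
λ = 19.48 nm

This is the ε-line of the Paschen series in N⁶⁺.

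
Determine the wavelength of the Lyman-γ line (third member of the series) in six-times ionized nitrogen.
1.9837 nm

The lines of a series are numbered from the longest wavelength (smallest ΔE) outward; the third line is the transition from n = n_f + 3 to n_f.
The Lyman series has all transitions ending at n_f = 1.

For N⁶⁺ (Z = 7), the third line (γ-line) is the jump from n = 4 to n = 1:
E_4 = -13.6057 × 7² / 4² = -41.667456 eV
E_1 = -13.6057 × 7² / 1² = -666.679300 eV
ΔE = E_4 - E_1 = 625.011844 eV

λ = hc/E = 1239.84 eV·nm / 625.011844 eV
λ = 1.9837 nm

This is the γ-line of the Lyman series in N⁶⁺.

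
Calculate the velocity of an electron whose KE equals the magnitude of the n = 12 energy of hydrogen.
1.823e+05 m/s (or 0.06% of c)

The binding energy at n = 12 for hydrogen is:
E_12 = -13.6057/12² = -0.09448403 eV
|E_12| = 0.09448403 eV

Convert to Joules:
KE = 0.09448403 eV × (1.602177 × 10⁻¹⁹ J/eV) = 1.51380e-20 J

Using KE = ½mv²:
v = √(2·KE/m_e)
v = √(2 × 1.51380e-20 J / 9.10938 × 10⁻³¹ kg)
v = 1.823e+05 m/s

This is approximately 0.06% the speed of light.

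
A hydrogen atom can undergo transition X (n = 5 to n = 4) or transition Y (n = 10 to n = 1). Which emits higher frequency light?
10 → 1

Calculate the energy for each transition:

Transition 5 → 4:
ΔE₁ = |E_4 - E_5| = |-13.6057/4² - (-13.6057/5²)|
ΔE₁ = |-0.85035625 - (-0.54422800)| = 0.30613 eV

Transition 10 → 1:
ΔE₂ = |E_1 - E_10| = |-13.6057/1² - (-13.6057/10²)|
ΔE₂ = |-13.60570000 - (-0.13605700)| = 13.46964 eV

Since 13.46964 eV > 0.30613 eV, the transition 10 → 1 emits the more energetic photon.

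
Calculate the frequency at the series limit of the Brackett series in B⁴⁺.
5.14e+15 Hz

The series limit corresponds to the transition from n = ∞ to n = 4.
This is the highest energy (shortest wavelength) transition in the Brackett series.

E_∞ = 0 eV
E_4 = -13.6057 × 5² / 4² = -21.25891 eV

Energy at series limit:
ΔE = E_∞ - E_4 = 0 - (-21.25891) = 21.25891 eV
E = 21.25891 eV × (1.602177 × 10⁻¹⁹ J/eV) = 3.4061e-18 J
f = E/h = 3.4061e-18 J / (6.62607 × 10⁻³⁴ J·s) = 5.14e+15 Hz

This energy equals the ionization energy from the n = 4 state of B⁴⁺.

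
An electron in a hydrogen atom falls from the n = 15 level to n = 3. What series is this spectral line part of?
Paschen series

The spectral series in hydrogen are named based on the final (lower) energy level:
- Lyman series: n_final = 1 (ultraviolet)
- Balmer series: n_final = 2 (visible/near-UV)
- Paschen series: n_final = 3 (infrared)
- Brackett series: n_final = 4 (infrared)
- Pfund series: n_final = 5 (far infrared)

Since this transition ends at n = 3, it belongs to the Paschen series.

For reference, this 15 → 3 line has photon energy
ΔE = 13.6057 eV × (1/3² - 1/15²) = 1.4512746667 eV,
corresponding to wavelength λ = hc/ΔE = 1239.84 eV·nm / 1.4512746667 eV = 854.311061 nm in the infrared region.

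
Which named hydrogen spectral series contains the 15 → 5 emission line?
Pfund series

The spectral series in hydrogen are named based on the final (lower) energy level:
- Lyman series: n_final = 1 (ultraviolet)
- Balmer series: n_final = 2 (visible/near-UV)
- Paschen series: n_final = 3 (infrared)
- Brackett series: n_final = 4 (infrared)
- Pfund series: n_final = 5 (far infrared)

Since this transition ends at n = 5, it belongs to the Pfund series.

For reference, this 15 → 5 line has photon energy
ΔE = 13.6057 eV × (1/5² - 1/15²) = 0.48375822222 eV,
corresponding to wavelength λ = hc/ΔE = 1239.84 eV·nm / 0.48375822222 eV = 2562.93318 nm in the far infrared region.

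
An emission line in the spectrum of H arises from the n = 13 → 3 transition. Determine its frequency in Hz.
3.46072e+14 Hz

First, find the transition energy:
E_13 = -13.6057 / 13² = -0.08050710 eV
E_3 = -13.6057 / 3² = -1.51174444 eV
|ΔE| = |E_3 - E_13| = 1.43123734 eV

Convert to Joules: E = 1.43123734 eV × (1.602177 × 10⁻¹⁹ J/eV) = 2.2930955e-19 J

Using E = hf:
f = E/h = 2.2930955e-19 J / (6.62607 × 10⁻³⁴ J·s)
f = 3.46072e+14 Hz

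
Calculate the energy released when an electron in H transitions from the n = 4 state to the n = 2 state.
2.551 eV

The energy levels are E_n = -13.6057 eV / n².

Energy at n = 4: E_4 = -13.6057 / 4² = -0.850356 eV
Energy at n = 2: E_2 = -13.6057 / 2² = -3.401425 eV

For emission (electron falling to lower state), the photon energy is:
E_photon = E_4 - E_2 = |-0.850356 - (-3.401425)|
E_photon = 2.551 eV

This energy is carried away by the emitted photon.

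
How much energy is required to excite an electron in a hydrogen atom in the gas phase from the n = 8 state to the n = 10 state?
0.076532 eV

The energy levels of a hydrogen-like atom are E_n = -13.6057 eV / n².

Energy at n = 8: E_8 = -13.6057 / 8² = -0.212589063 eV
Energy at n = 10: E_10 = -13.6057 / 10² = -0.136057000 eV

The excitation energy is the difference:
ΔE = E_10 - E_8
ΔE = -0.136057000 - (-0.212589063)
ΔE = 0.076532 eV

Since this is positive, energy must be absorbed (photon absorption).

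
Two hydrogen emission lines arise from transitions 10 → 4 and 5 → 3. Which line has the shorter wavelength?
5 → 3

Calculate the energy for each transition:

Transition 10 → 4:
ΔE₁ = |E_4 - E_10| = |-13.6057/4² - (-13.6057/10²)|
ΔE₁ = |-0.850356250000 - (-0.136057000000)| = 0.714299250 eV

Transition 5 → 3:
ΔE₂ = |E_3 - E_5| = |-13.6057/3² - (-13.6057/5²)|
ΔE₂ = |-1.511744444444 - (-0.544228000000)| = 0.967516444 eV

Since 0.967516444 eV > 0.714299250 eV, the transition 5 → 3 emits the more energetic photon.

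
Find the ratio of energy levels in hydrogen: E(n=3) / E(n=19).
40.1111

Using E_n = -13.6057 Z² / n² eV with Z = 1:

E_3 = -13.6057 / 3² = -13.6057 / 9 = -1.5117444444 eV
E_19 = -13.6057 / 19² = -13.6057 / 361 = -0.0376889197 eV

The ratio is:
E_3/E_19 = (-1.5117444444) / (-0.0376889197)
E_3/E_19 = (-13.6057/9) / (-13.6057/361)
E_3/E_19 = 361/9
E_3/E_19 = 40.1111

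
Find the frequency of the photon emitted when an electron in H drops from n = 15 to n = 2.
8.0784e+14 Hz

First, find the transition energy:
E_15 = -13.6057 / 15² = -0.0604698 eV
E_2 = -13.6057 / 2² = -3.4014250 eV
|ΔE| = |E_2 - E_15| = 3.3409552 eV

Convert to Joules: E = 3.3409552 eV × (1.602177 × 10⁻¹⁹ J/eV) = 5.352802e-19 J

Using E = hf:
f = E/h = 5.352802e-19 J / (6.62607 × 10⁻³⁴ J·s)
f = 8.0784e+14 Hz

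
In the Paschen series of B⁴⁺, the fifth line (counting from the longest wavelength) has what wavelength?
38.173725 nm

The lines of a series are numbered from the longest wavelength (smallest ΔE) outward; the fifth line is the transition from n = n_f + 5 to n_f.
The Paschen series has all transitions ending at n_f = 3.

For B⁴⁺ (Z = 5), the fifth line (ε-line) is the jump from n = 8 to n = 3:
E_8 = -13.6057 × 5² / 8² = -5.31472656 eV
E_3 = -13.6057 × 5² / 3² = -37.79361111 eV
ΔE = E_8 - E_3 = 32.47888455 eV

λ = hc/E = 1239.84 eV·nm / 32.47888455 eV
λ = 38.173725 nm

This is the ε-line of the Paschen series in B⁴⁺.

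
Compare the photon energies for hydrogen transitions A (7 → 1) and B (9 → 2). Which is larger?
7 → 1

Calculate the energy for each transition:

Transition 7 → 1:
ΔE₁ = |E_1 - E_7| = |-13.6057/1² - (-13.6057/7²)|
ΔE₁ = |-13.60570000000 - (-0.27766734694)| = 13.32803265 eV

Transition 9 → 2:
ΔE₂ = |E_2 - E_9| = |-13.6057/2² - (-13.6057/9²)|
ΔE₂ = |-3.40142500000 - (-0.16797160494)| = 3.23345340 eV

Since 13.32803265 eV > 3.23345340 eV, the transition 7 → 1 emits the more energetic photon.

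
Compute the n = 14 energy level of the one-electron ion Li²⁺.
-0.624752 eV

For hydrogen-like ions, the energy levels scale with Z²:
E_n = -13.6057 Z² / n² eV

For Li²⁺ (Z = 3) at n = 14:
E_14 = -13.6057 × 3² / 14²
E_14 = -13.6057 × 9 / 196
E_14 = -122.4513 / 196
E_14 = -0.624752 eV

The energy is 9 times more negative than hydrogen at the same n due to the stronger nuclear charge.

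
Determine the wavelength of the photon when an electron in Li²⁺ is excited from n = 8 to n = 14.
962.20 nm

First, find the transition energy using E_n = -13.6057 Z² / n² eV:
E_8 = -13.6057 × 3² / 8² = -1.913302 eV
E_14 = -13.6057 × 3² / 14² = -0.624752 eV

Photon energy: |ΔE| = |E_14 - E_8| = 1.288550 eV

Convert to wavelength using E = hc/λ with hc = 1239.84 eV·nm:
λ = hc/E = 1239.84 eV·nm / 1.288550 eV
λ = 962.20 nm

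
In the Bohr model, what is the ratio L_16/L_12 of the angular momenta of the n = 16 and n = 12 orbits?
1.333333

In the Bohr model, L_n = nℏ, so the ratio is purely the ratio of quantum numbers:

L_16/L_12 = 16ℏ / 12ℏ = 16/12 = 1.333333

The angular momentum scales linearly with n.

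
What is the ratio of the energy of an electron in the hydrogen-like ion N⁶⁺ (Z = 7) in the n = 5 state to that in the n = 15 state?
9.000000

Using E_n = -13.6057 Z² / n² eV with Z = 7:

E_5 = -13.6057 × 7² / 5² = -666.6793 / 25 = -26.667172000000 eV
E_15 = -13.6057 × 7² / 15² = -666.6793 / 225 = -2.963019111111 eV

The ratio is:
E_5/E_15 = (-26.667172000000) / (-2.963019111111)
E_5/E_15 = (-666.6793/25) / (-666.6793/225)
E_5/E_15 = 225/25
E_5/E_15 = 9.000000
(Note: the Z² factors cancel in the ratio.)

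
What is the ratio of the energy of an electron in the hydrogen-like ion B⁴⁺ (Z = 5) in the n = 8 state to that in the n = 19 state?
5.640625

Using E_n = -13.6057 Z² / n² eV with Z = 5:

E_8 = -13.6057 × 5² / 8² = -340.1425 / 64 = -5.314726563 eV
E_19 = -13.6057 × 5² / 19² = -340.1425 / 361 = -0.942222992 eV

The ratio is:
E_8/E_19 = (-5.314726563) / (-0.942222992)
E_8/E_19 = (-340.1425/64) / (-340.1425/361)
E_8/E_19 = 361/64
E_8/E_19 = 5.640625
(Note: the Z² factors cancel in the ratio.)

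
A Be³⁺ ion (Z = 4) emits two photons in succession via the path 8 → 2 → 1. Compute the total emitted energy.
214.29 eV

The energy levels of Be³⁺ are E_n = -13.6057 × 4² / n² eV.

First transition (8 → 2):
ΔE₁ = |E_2 - E_8|
ΔE₁ = |-54.42280000 - (-3.40142500)| = 51.02138 eV

Second transition (2 → 1):
ΔE₂ = |E_1 - E_2|
ΔE₂ = |-217.69120000 - (-54.42280000)| = 163.26840 eV

Total energy released:
E_total = ΔE₁ + ΔE₂ = 51.02138 + 163.26840 = 214.29 eV

Note: This equals the direct transition 8 → 1: 214.29 eV ✓
Energy is conserved regardless of the path taken.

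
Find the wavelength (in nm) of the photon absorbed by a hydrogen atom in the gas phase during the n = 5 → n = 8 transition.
3738.52 nm

First, find the transition energy using E_n = -13.6057 / n² eV:
E_5 = -13.6057 / 5² = -0.54422800 eV
E_8 = -13.6057 / 8² = -0.21258906 eV

Photon energy: |ΔE| = |E_8 - E_5| = 0.33163894 eV

Convert to wavelength using E = hc/λ with hc = 1239.84 eV·nm:
λ = hc/E = 1239.84 eV·nm / 0.33163894 eV
λ = 3738.52 nm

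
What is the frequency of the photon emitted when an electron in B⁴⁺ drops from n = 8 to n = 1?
8.096e+16 Hz

First, find the transition energy:
E_8 = -13.6057 × 5² / 8² = -5.314727 eV
E_1 = -13.6057 × 5² / 1² = -340.142500 eV
|ΔE| = |E_1 - E_8| = 334.827773 eV

Convert to Joules: E = 334.827773 eV × (1.602177 × 10⁻¹⁹ J/eV) = 5.36453e-17 J

Using E = hf:
f = E/h = 5.36453e-17 J / (6.62607 × 10⁻³⁴ J·s)
f = 8.096e+16 Hz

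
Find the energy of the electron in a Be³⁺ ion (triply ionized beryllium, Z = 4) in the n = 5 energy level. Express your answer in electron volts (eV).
-8.707648 eV

The energy levels of a hydrogen-like atom are given by:
E_n = -13.6057 Z² / n² eV  (with Z = 4 for Be³⁺)

For n = 5:
E_5 = -13.6057 × 4² / 5²
E_5 = -13.6057 × 16 / 25
E_5 = -8.707648 eV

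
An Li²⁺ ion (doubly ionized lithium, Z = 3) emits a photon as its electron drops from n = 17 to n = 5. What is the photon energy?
4.47435 eV

The energy levels are E_n = -13.6057 Z² eV / n².

Energy at n = 17: E_17 = -13.6057 × 3² / 17² = -0.42370692 eV
Energy at n = 5: E_5 = -13.6057 × 3² / 5² = -4.89805200 eV

For emission (electron falling to lower state), the photon energy is:
E_photon = E_17 - E_5 = |-0.42370692 - (-4.89805200)|
E_photon = 4.47435 eV

This energy is carried away by the emitted photon.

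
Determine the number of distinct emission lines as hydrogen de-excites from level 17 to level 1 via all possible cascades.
136

The electron can occupy levels n = 1, 2, ..., 17 during de-excitation — that is m = 17 - 1 + 1 = 17 distinct levels.

The number of distinct spectral lines equals the number of ways to choose 2 of these m levels (each pair gives one possible emission transition):

Number of lines = m(m-1)/2 = 17×16/2 = 136

These correspond to all possible transitions between the 17 levels:
17 → 16, 17 → 15, 17 → 14, 17 → 13, 17 → 12, 17 → 11, 17 → 10, 17 → 9...

Each transition produces a photon with a unique energy (and thus wavelength). This count does not depend on Z.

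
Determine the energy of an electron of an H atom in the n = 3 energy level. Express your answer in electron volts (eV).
-1.51 eV

The energy levels of a hydrogen-like atom are given by:
E_n = -13.6057 eV / n²

For n = 3:
E_3 = -13.6057 eV / 3²
E_3 = -13.6057 eV / 9
E_3 = -1.51 eV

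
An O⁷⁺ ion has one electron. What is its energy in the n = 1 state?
-870.76 eV

For hydrogen-like ions, the energy levels scale with Z²:
E_n = -13.6057 Z² / n² eV

For O⁷⁺ (Z = 8) at n = 1:
E_1 = -13.6057 × 8² / 1²
E_1 = -13.6057 × 64 / 1
E_1 = -870.7648 / 1
E_1 = -870.76 eV

The energy is 64 times more negative than hydrogen at the same n due to the stronger nuclear charge.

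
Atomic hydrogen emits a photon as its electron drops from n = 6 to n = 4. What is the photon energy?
0.4724 eV

The energy levels are E_n = -13.6057 eV / n².

Energy at n = 6: E_6 = -13.6057 / 6² = -0.3779361 eV
Energy at n = 4: E_4 = -13.6057 / 4² = -0.8503563 eV

For emission (electron falling to lower state), the photon energy is:
E_photon = E_6 - E_4 = |-0.3779361 - (-0.8503563)|
E_photon = 0.4724 eV

This energy is carried away by the emitted photon.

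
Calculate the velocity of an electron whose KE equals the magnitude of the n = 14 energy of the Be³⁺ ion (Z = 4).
6.251e+05 m/s (or 0.208% of c)

The binding energy at n = 14 for Be³⁺ is:
E_14 = -13.6057 × 4²/14² = -1.110669 eV
|E_14| = 1.110669 eV

Convert to Joules:
KE = 1.110669 eV × (1.602177 × 10⁻¹⁹ J/eV) = 1.77949e-19 J

Using KE = ½mv²:
v = √(2·KE/m_e)
v = √(2 × 1.77949e-19 J / 9.10938 × 10⁻³¹ kg)
v = 6.251e+05 m/s

This is approximately 0.208% the speed of light.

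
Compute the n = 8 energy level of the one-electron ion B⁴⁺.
-5.314727 eV

For hydrogen-like ions, the energy levels scale with Z²:
E_n = -13.6057 Z² / n² eV

For B⁴⁺ (Z = 5) at n = 8:
E_8 = -13.6057 × 5² / 8²
E_8 = -13.6057 × 25 / 64
E_8 = -340.1425 / 64
E_8 = -5.314727 eV

The energy is 25 times more negative than hydrogen at the same n due to the stronger nuclear charge.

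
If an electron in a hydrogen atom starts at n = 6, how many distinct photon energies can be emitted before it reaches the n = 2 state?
10

The electron can occupy levels n = 2, 3, ..., 6 during de-excitation — that is m = 6 - 2 + 1 = 5 distinct levels.

The number of distinct spectral lines equals the number of ways to choose 2 of these m levels (each pair gives one possible emission transition):

Number of lines = m(m-1)/2 = 5×4/2 = 10

These correspond to all possible transitions between the 5 levels:
6 → 5, 6 → 4, 6 → 3, 6 → 2, 5 → 4, 5 → 3, 5 → 2, 4 → 3...

Each transition produces a photon with a unique energy (and thus wavelength). This count does not depend on Z.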